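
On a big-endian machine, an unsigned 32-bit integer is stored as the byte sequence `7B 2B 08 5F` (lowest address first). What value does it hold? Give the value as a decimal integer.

2066417759

In big-endian order the high byte comes first in memory.
The bytes are already most-significant first: 0x7B2B085F.
0x7B2B085F = 2066417759.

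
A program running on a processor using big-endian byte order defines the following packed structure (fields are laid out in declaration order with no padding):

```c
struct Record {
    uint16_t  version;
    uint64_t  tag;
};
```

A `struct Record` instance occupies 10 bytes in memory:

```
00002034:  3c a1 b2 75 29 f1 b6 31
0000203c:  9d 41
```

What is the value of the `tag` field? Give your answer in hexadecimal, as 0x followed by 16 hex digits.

0xB27529F1B6319D41

`tag` follows `version` (2 bytes), so it starts at byte offset 2 and occupies 8 bytes.
Bytes at offsets 2..9: B2 75 29 F1 B6 31 9D 41.
In big-endian order the high byte comes first in memory.
The bytes are already most-significant first: 0xB27529F1B6319D41.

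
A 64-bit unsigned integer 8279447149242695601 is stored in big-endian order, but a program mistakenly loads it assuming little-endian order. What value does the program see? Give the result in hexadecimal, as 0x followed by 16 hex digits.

8279447149242695601 in 64-bit hexadecimal is 0x72E68150DB3B3FB1.
Stored big-endian, the bytes at ascending addresses are 72 E6 81 50 DB 3B 3F B1.
Read back as little-endian, the first byte is least significant, giving 0xB13F3BDB5081E672.

0xB13F3BDB5081E672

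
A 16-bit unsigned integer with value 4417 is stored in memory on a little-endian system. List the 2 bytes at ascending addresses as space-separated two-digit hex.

41 11

4417 in hexadecimal, padded to 16 bits, is 0x1141.
Split into bytes (most-significant first): 11 41.
Little-endian: lowest address holds the least-significant byte.
So at ascending addresses the bytes are 41 11.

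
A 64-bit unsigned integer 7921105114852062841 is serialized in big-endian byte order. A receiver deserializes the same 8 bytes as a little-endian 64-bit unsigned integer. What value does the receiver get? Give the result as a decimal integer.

8752263564429618541

7921105114852062841 in 64-bit hexadecimal is 0x6DED6B2257497679.
Stored big-endian, the bytes at ascending addresses are 6D ED 6B 22 57 49 76 79.
Read back as little-endian, the first byte is least significant, giving 0x79764957226BED6D.
0x79764957226BED6D = 8752263564429618541.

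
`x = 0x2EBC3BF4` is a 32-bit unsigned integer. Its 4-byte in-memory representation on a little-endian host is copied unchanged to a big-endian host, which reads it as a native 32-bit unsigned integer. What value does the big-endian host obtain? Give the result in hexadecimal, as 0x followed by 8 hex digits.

0xF43BBC2E

Stored little-endian, the bytes at ascending addresses are F4 3B BC 2E.
Read back as big-endian, the last byte is least significant, giving 0xF43BBC2E.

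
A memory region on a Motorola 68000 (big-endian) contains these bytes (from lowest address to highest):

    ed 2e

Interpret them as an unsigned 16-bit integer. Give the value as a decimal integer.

60718

Big-endian stores the most-significant byte at the lowest address.
The bytes are already most-significant first: 0xED2E.
0xED2E = 60718.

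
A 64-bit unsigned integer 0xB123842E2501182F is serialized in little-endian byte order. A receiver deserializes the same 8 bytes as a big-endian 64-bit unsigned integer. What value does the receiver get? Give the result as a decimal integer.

Stored little-endian, the bytes at ascending addresses are 2F 18 01 25 2E 84 23 B1.
Read back as big-endian, the last byte is least significant, giving 0x2F1801252E8423B1.
0x2F1801252E8423B1 = 3393463578429498289.

3393463578429498289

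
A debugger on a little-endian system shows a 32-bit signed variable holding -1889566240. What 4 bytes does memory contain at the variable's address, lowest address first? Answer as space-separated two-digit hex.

E0 81 5F 8F

Two's complement of -1889566240 in 32 bits: 1889566240 = 0x70A07E20; invert → 0x8F5F81DF; add 1 → 0x8F5F81E0.
Split into bytes (most-significant first): 8F 5F 81 E0.
Little-endian: lowest address holds the least-significant byte.
So at ascending addresses the bytes are E0 81 5F 8F.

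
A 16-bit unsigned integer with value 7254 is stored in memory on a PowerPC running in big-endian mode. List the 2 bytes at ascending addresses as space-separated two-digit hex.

7254 in hexadecimal, padded to 16 bits, is 0x1C56.
Split into bytes (most-significant first): 1C 56.
In big-endian order the high byte comes first in memory.
So the memory order matches the most-significant-first order: 1C 56.

1C 56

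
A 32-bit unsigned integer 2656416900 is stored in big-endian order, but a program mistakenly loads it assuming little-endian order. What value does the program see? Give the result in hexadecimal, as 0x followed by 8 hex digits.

0x84B4559E

2656416900 in 32-bit hexadecimal is 0x9E55B484.
Stored big-endian, the bytes at ascending addresses are 9E 55 B4 84.
Read back as little-endian, the first byte is least significant, giving 0x84B4559E.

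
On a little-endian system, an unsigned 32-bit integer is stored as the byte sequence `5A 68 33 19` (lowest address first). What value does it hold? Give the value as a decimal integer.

Little-endian stores the least-significant byte at the lowest address.
Reassemble most-significant byte first: 19 33 68 5A → 0x1933685A.
0x1933685A = 422799450.

422799450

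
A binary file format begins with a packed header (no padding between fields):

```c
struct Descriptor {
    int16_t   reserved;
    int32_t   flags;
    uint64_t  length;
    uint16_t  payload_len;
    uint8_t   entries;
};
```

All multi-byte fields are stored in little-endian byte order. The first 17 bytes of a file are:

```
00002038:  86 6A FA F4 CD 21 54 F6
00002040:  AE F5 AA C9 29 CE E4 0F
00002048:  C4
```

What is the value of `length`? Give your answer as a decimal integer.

14855626581961799252

`length` follows `reserved` (2 B), `flags` (4 B), so it starts at offset 2 + 4 = 6 and occupies 8 bytes.
Bytes at offsets 6..13: 54 F6 AE F5 AA C9 29 CE.
Little-endian: lowest address holds the least-significant byte.
Reassemble most-significant byte first: CE 29 C9 AA F5 AE F6 54 → 0xCE29C9AAF5AEF654.
0xCE29C9AAF5AEF654 = 14855626581961799252.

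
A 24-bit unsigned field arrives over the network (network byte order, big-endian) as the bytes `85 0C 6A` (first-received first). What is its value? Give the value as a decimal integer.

Big-endian: lowest address holds the most-significant byte.
The bytes are already most-significant first: 0x850C6A.
0x850C6A = 8719466.

8719466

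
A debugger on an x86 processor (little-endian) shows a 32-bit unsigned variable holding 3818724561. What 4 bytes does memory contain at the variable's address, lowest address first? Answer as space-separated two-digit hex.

D1 1C 9D E3

3818724561 in hexadecimal, padded to 32 bits, is 0xE39D1CD1.
Split into bytes (most-significant first): E3 9D 1C D1.
In little-endian order the low byte comes first in memory.
So at ascending addresses the bytes are D1 1C 9D E3.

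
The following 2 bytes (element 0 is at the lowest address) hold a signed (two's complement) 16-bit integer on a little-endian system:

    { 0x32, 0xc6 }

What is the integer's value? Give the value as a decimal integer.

-14798

Little-endian: lowest address holds the least-significant byte.
Reassemble most-significant byte first: C6 32 → 0xC632.
Top bit is set, so as a signed 16-bit value this is 0xC632 − 2^16 = -14798.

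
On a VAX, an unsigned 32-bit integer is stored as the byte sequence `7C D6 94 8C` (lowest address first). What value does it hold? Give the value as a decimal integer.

Little-endian: lowest address holds the least-significant byte.
Reassemble most-significant byte first: 8C 94 D6 7C → 0x8C94D67C.
0x8C94D67C = 2358564476.

2358564476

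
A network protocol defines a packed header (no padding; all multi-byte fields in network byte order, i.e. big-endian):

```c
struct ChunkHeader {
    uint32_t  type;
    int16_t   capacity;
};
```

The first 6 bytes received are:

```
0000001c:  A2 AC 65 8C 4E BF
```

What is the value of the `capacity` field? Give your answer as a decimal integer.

20159

`capacity` follows `type` (4 bytes), so it starts at byte offset 4 and occupies 2 bytes.
Bytes at offsets 4..5: 4E BF.
In big-endian order the high byte comes first in memory.
The bytes are already most-significant first: 0x4EBF.
0x4EBF = 20159.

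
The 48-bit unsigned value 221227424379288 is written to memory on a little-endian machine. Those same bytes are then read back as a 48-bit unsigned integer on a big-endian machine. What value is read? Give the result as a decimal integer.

167611292071113

221227424379288 in 48-bit hexadecimal is 0xC934860B7198.
Stored little-endian, the bytes at ascending addresses are 98 71 0B 86 34 C9.
Read back as big-endian, the last byte is least significant, giving 0x98710B8634C9.
0x98710B8634C9 = 167611292071113.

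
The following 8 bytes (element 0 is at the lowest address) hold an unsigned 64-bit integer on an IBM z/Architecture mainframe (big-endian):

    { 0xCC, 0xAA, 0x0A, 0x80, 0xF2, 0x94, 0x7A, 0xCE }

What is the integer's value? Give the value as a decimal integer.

Big-endian: lowest address holds the most-significant byte.
The bytes are already most-significant first: 0xCCAA0A80F2947ACE.
0xCCAA0A80F2947ACE = 14747611478720019150.

14747611478720019150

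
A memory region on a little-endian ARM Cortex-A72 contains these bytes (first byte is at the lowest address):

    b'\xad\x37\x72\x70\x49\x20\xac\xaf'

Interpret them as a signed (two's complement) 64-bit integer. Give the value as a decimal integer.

-5788215921286694995

Little-endian: lowest address holds the least-significant byte.
Reassemble most-significant byte first: AF AC 20 49 70 72 37 AD → 0xAFAC2049707237AD.
Top bit is set, so as a signed 64-bit value this is 0xAFAC2049707237AD − 2^64 = -5788215921286694995.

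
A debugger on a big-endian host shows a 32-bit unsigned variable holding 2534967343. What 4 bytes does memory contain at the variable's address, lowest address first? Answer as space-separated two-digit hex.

2534967343 in hexadecimal, padded to 32 bits, is 0x9718882F.
Split into bytes (most-significant first): 97 18 88 2F.
Big-endian stores the most-significant byte at the lowest address.
So the memory order matches the most-significant-first order: 97 18 88 2F.

97 18 88 2F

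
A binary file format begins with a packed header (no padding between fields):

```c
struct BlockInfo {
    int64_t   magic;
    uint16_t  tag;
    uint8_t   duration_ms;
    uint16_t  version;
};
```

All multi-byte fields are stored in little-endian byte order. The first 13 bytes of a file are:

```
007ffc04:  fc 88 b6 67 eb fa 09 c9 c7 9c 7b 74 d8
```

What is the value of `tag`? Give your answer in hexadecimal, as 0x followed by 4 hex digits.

`tag` follows `magic` (8 bytes), so it starts at byte offset 8 and occupies 2 bytes.
Bytes at offsets 8..9: C7 9C.
In little-endian order the low byte comes first in memory.
Reassemble most-significant byte first: 9C C7 → 0x9CC7.

0x9CC7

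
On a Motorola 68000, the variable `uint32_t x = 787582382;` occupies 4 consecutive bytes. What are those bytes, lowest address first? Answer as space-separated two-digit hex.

2E F1 8D AE

787582382 in hexadecimal, padded to 32 bits, is 0x2EF18DAE.
Split into bytes (most-significant first): 2E F1 8D AE.
Big-endian stores the most-significant byte at the lowest address.
So the memory order matches the most-significant-first order: 2E F1 8D AE.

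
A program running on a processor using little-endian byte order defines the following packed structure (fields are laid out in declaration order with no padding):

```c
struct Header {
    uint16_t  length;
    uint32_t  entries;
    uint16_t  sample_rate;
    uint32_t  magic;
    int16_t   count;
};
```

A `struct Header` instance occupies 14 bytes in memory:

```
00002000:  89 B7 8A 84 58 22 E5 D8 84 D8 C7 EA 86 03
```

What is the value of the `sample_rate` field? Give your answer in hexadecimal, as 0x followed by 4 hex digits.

0xD8E5

`sample_rate` follows `length` (2 B), `entries` (4 B), so it starts at offset 2 + 4 = 6 and occupies 2 bytes.
Bytes at offsets 6..7: E5 D8.
Little-endian: lowest address holds the least-significant byte.
Reassemble most-significant byte first: D8 E5 → 0xD8E5.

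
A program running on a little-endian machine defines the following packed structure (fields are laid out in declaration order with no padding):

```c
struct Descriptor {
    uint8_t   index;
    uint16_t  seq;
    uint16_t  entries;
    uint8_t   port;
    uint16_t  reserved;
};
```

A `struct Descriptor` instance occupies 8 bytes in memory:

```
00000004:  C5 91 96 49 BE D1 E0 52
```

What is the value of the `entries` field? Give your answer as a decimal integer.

`entries` follows `index` (1 B), `seq` (2 B), so it starts at offset 1 + 2 = 3 and occupies 2 bytes.
Bytes at offsets 3..4: 49 BE.
In little-endian order the low byte comes first in memory.
Reassemble most-significant byte first: BE 49 → 0xBE49.
0xBE49 = 48713.

48713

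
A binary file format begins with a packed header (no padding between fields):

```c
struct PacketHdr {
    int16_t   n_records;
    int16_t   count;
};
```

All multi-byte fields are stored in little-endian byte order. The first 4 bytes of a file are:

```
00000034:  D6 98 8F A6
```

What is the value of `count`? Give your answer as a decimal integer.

`count` follows `n_records` (2 bytes), so it starts at byte offset 2 and occupies 2 bytes.
Bytes at offsets 2..3: 8F A6.
In little-endian order the low byte comes first in memory.
Reassemble most-significant byte first: A6 8F → 0xA68F.
Top bit is set, so as a signed 16-bit value this is 0xA68F − 2^16 = -22897.

-22897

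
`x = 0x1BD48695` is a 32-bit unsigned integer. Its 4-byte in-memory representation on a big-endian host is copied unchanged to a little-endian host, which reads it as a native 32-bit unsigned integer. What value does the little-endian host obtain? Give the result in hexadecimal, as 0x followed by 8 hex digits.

0x9586D41B

Stored big-endian, the bytes at ascending addresses are 1B D4 86 95.
Read back as little-endian, the first byte is least significant, giving 0x9586D41B.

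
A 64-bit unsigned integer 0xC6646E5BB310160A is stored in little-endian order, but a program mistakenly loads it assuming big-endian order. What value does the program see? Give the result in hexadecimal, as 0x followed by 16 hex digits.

Stored little-endian, the bytes at ascending addresses are 0A 16 10 B3 5B 6E 64 C6.
Read back as big-endian, the last byte is least significant, giving 0x0A1610B35B6E64C6.

0x0A1610B35B6E64C6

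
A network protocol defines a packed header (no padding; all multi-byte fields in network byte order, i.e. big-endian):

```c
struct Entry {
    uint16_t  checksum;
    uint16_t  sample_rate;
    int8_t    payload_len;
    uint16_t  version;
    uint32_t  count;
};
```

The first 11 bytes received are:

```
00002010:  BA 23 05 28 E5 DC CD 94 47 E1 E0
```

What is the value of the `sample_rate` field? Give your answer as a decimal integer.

`sample_rate` follows `checksum` (2 bytes), so it starts at byte offset 2 and occupies 2 bytes.
Bytes at offsets 2..3: 05 28.
In big-endian order the high byte comes first in memory.
The bytes are already most-significant first: 0x0528.
0x0528 = 1320.

1320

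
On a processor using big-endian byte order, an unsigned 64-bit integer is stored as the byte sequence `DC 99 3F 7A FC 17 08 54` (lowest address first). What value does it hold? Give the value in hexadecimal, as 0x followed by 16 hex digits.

0xDC993F7AFC170854

In big-endian order the high byte comes first in memory.
The bytes are already most-significant first: 0xDC993F7AFC170854.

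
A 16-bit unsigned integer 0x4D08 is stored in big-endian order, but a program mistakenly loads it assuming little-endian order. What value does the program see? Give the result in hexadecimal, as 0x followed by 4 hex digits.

Stored big-endian, the bytes at ascending addresses are 4D 08.
Read back as little-endian, the first byte is least significant, giving 0x084D.

0x084D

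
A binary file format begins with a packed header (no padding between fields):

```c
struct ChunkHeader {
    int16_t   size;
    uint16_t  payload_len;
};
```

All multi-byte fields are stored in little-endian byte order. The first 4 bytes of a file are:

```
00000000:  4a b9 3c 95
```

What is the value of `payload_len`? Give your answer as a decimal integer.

38204

`payload_len` follows `size` (2 bytes), so it starts at byte offset 2 and occupies 2 bytes.
Bytes at offsets 2..3: 3C 95.
Little-endian stores the least-significant byte at the lowest address.
Reassemble most-significant byte first: 95 3C → 0x953C.
0x953C = 38204.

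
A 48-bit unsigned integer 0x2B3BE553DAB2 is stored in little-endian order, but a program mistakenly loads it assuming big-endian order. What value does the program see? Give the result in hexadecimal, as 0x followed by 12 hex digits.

Stored little-endian, the bytes at ascending addresses are B2 DA 53 E5 3B 2B.
Read back as big-endian, the last byte is least significant, giving 0xB2DA53E53B2B.

0xB2DA53E53B2B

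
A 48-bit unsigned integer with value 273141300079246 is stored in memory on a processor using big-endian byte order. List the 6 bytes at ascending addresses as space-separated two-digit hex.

273141300079246 in hexadecimal, padded to 48 bits, is 0xF86BAA2A2A8E.
Split into bytes (most-significant first): F8 6B AA 2A 2A 8E.
In big-endian order the high byte comes first in memory.
So the memory order matches the most-significant-first order: F8 6B AA 2A 2A 8E.

F8 6B AA 2A 2A 8E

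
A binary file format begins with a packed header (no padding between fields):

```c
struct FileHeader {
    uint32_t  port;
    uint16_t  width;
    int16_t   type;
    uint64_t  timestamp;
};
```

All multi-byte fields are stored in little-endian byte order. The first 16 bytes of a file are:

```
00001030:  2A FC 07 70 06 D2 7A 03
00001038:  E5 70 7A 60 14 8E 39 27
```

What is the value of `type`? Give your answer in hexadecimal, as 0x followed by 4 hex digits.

0x037A

`type` follows `port` (4 B), `width` (2 B), so it starts at offset 4 + 2 = 6 and occupies 2 bytes.
Bytes at offsets 6..7: 7A 03.
In little-endian order the low byte comes first in memory.
Reassemble most-significant byte first: 03 7A → 0x037A.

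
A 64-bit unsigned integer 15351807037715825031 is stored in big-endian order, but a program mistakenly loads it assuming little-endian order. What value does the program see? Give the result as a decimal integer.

15351807037715825031 in 64-bit hexadecimal is 0xD50C9329D764C187.
Stored big-endian, the bytes at ascending addresses are D5 0C 93 29 D7 64 C1 87.
Read back as little-endian, the first byte is least significant, giving 0x87C164D729930CD5.
0x87C164D729930CD5 = 9782210740903677141.

9782210740903677141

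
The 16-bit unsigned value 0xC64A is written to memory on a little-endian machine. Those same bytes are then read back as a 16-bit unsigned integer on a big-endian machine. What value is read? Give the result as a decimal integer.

Stored little-endian, the bytes at ascending addresses are 4A C6.
Read back as big-endian, the last byte is least significant, giving 0x4AC6.
0x4AC6 = 19142.

19142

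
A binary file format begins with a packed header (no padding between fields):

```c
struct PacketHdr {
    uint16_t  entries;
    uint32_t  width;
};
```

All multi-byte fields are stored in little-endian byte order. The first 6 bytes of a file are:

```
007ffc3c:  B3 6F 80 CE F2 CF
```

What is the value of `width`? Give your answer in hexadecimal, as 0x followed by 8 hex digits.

`width` follows `entries` (2 bytes), so it starts at byte offset 2 and occupies 4 bytes.
Bytes at offsets 2..5: 80 CE F2 CF.
Little-endian stores the least-significant byte at the lowest address.
Reassemble most-significant byte first: CF F2 CE 80 → 0xCFF2CE80.

0xCFF2CE80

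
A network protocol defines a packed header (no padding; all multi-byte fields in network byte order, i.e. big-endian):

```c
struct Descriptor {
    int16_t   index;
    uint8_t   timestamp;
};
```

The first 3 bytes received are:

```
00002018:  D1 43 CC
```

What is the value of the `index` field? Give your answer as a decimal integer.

-11965

`index` is the first field, at byte offset 0, occupying 2 bytes.
Bytes at offsets 0..1: D1 43.
Big-endian: lowest address holds the most-significant byte.
The bytes are already most-significant first: 0xD143.
Top bit is set, so as a signed 16-bit value this is 0xD143 − 2^16 = -11965.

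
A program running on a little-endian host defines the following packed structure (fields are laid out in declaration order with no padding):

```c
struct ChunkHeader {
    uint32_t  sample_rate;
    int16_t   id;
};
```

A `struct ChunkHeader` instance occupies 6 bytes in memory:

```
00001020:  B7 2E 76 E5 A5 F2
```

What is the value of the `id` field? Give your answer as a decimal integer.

-3419

`id` follows `sample_rate` (4 bytes), so it starts at byte offset 4 and occupies 2 bytes.
Bytes at offsets 4..5: A5 F2.
In little-endian order the low byte comes first in memory.
Reassemble most-significant byte first: F2 A5 → 0xF2A5.
Top bit is set, so as a signed 16-bit value this is 0xF2A5 − 2^16 = -3419.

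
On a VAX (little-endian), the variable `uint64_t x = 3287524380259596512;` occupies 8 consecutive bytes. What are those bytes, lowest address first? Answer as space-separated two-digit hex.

E0 38 CF 7B 01 A2 9F 2D

3287524380259596512 in hexadecimal, padded to 64 bits, is 0x2D9FA2017BCF38E0.
Split into bytes (most-significant first): 2D 9F A2 01 7B CF 38 E0.
Little-endian stores the least-significant byte at the lowest address.
So at ascending addresses the bytes are E0 38 CF 7B 01 A2 9F 2D.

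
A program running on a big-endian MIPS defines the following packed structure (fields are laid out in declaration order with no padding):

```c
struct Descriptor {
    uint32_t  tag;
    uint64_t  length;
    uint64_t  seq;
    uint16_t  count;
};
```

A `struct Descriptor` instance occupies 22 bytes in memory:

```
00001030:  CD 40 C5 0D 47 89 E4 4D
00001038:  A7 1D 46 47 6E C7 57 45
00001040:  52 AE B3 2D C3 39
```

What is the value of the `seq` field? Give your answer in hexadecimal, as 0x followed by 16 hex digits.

0x6EC7574552AEB32D

`seq` follows `tag` (4 B), `length` (8 B), so it starts at offset 4 + 8 = 12 and occupies 8 bytes.
Bytes at offsets 12..19: 6E C7 57 45 52 AE B3 2D.
In big-endian order the high byte comes first in memory.
The bytes are already most-significant first: 0x6EC7574552AEB32D.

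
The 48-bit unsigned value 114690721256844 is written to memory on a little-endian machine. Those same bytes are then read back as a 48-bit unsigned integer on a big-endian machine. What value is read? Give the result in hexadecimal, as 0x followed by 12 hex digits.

0x8C15B3834F68

114690721256844 in 48-bit hexadecimal is 0x684F83B3158C.
Stored little-endian, the bytes at ascending addresses are 8C 15 B3 83 4F 68.
Read back as big-endian, the last byte is least significant, giving 0x8C15B3834F68.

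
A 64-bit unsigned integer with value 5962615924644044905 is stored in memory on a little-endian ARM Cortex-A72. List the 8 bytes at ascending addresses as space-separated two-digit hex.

5962615924644044905 in hexadecimal, padded to 64 bits, is 0x52BF7797987EE069.
Split into bytes (most-significant first): 52 BF 77 97 98 7E E0 69.
Little-endian stores the least-significant byte at the lowest address.
So at ascending addresses the bytes are 69 E0 7E 98 97 77 BF 52.

69 E0 7E 98 97 77 BF 52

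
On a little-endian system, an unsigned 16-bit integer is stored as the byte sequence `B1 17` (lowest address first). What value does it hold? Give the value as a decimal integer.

6065

In little-endian order the low byte comes first in memory.
Reassemble most-significant byte first: 17 B1 → 0x17B1.
0x17B1 = 6065.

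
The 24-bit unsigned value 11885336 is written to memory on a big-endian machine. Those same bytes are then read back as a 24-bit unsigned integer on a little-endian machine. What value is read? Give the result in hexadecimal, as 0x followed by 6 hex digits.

0x185BB5

11885336 in 24-bit hexadecimal is 0xB55B18.
Stored big-endian, the bytes at ascending addresses are B5 5B 18.
Read back as little-endian, the first byte is least significant, giving 0x185BB5.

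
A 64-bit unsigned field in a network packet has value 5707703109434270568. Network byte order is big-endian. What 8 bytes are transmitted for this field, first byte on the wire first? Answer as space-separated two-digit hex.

4F 35 D5 BC C1 38 E3 68

5707703109434270568 in hexadecimal, padded to 64 bits, is 0x4F35D5BCC138E368.
Split into bytes (most-significant first): 4F 35 D5 BC C1 38 E3 68.
Big-endian stores the most-significant byte at the lowest address.
So the memory order matches the most-significant-first order: 4F 35 D5 BC C1 38 E3 68.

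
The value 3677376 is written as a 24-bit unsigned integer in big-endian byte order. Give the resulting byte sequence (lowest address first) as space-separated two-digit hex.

38 1C C0

3677376 in hexadecimal, padded to 24 bits, is 0x381CC0.
Split into bytes (most-significant first): 38 1C C0.
Big-endian stores the most-significant byte at the lowest address.
So the memory order matches the most-significant-first order: 38 1C C0.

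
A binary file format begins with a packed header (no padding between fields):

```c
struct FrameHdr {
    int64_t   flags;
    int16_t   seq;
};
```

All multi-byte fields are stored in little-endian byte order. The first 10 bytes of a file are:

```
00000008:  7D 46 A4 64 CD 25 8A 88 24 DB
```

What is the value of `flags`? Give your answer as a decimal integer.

-8608026173678270851

`flags` is the first field, at byte offset 0, occupying 8 bytes.
Bytes at offsets 0..7: 7D 46 A4 64 CD 25 8A 88.
Little-endian stores the least-significant byte at the lowest address.
Reassemble most-significant byte first: 88 8A 25 CD 64 A4 46 7D → 0x888A25CD64A4467D.
Top bit is set, so as a signed 64-bit value this is 0x888A25CD64A4467D − 2^64 = -8608026173678270851.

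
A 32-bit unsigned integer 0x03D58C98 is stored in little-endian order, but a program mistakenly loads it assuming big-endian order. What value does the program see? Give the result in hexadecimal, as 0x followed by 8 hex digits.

0x988CD503

Stored little-endian, the bytes at ascending addresses are 98 8C D5 03.
Read back as big-endian, the last byte is least significant, giving 0x988CD503.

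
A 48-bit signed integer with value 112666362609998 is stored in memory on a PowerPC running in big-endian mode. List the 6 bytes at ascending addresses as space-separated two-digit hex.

66 78 2E 85 81 4E

112666362609998 in hexadecimal, padded to 48 bits, is 0x66782E85814E.
Split into bytes (most-significant first): 66 78 2E 85 81 4E.
Big-endian: lowest address holds the most-significant byte.
So the memory order matches the most-significant-first order: 66 78 2E 85 81 4E.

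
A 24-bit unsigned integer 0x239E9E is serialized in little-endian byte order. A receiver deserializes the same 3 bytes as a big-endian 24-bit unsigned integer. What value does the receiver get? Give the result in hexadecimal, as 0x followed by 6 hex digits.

0x9E9E23

Stored little-endian, the bytes at ascending addresses are 9E 9E 23.
Read back as big-endian, the last byte is least significant, giving 0x9E9E23.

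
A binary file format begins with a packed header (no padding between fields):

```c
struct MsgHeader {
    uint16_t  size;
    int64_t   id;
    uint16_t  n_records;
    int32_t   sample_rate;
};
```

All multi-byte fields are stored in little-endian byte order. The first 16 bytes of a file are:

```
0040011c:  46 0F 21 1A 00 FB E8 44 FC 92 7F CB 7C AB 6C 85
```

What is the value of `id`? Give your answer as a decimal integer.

-7855327882606798303

`id` follows `size` (2 bytes), so it starts at byte offset 2 and occupies 8 bytes.
Bytes at offsets 2..9: 21 1A 00 FB E8 44 FC 92.
In little-endian order the low byte comes first in memory.
Reassemble most-significant byte first: 92 FC 44 E8 FB 00 1A 21 → 0x92FC44E8FB001A21.
Top bit is set, so as a signed 64-bit value this is 0x92FC44E8FB001A21 − 2^64 = -7855327882606798303.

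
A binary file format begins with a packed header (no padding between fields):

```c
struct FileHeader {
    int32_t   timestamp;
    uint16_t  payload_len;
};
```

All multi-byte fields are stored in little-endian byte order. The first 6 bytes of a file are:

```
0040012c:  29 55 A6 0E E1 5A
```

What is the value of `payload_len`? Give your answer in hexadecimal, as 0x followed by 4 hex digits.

`payload_len` follows `timestamp` (4 bytes), so it starts at byte offset 4 and occupies 2 bytes.
Bytes at offsets 4..5: E1 5A.
Little-endian stores the least-significant byte at the lowest address.
Reassemble most-significant byte first: 5A E1 → 0x5AE1.

0x5AE1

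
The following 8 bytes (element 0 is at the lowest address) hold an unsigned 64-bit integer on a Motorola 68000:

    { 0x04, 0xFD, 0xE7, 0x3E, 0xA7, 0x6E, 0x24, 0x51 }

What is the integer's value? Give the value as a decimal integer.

Big-endian stores the most-significant byte at the lowest address.
The bytes are already most-significant first: 0x04FDE73EA76E2451.
0x04FDE73EA76E2451 = 359697801542509649.

359697801542509649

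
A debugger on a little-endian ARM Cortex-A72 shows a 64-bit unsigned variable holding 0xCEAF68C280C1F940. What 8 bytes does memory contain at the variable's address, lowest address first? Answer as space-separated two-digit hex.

40 F9 C1 80 C2 68 AF CE

Split into bytes (most-significant first): CE AF 68 C2 80 C1 F9 40.
In little-endian order the low byte comes first in memory.
So at ascending addresses the bytes are 40 F9 C1 80 C2 68 AF CE.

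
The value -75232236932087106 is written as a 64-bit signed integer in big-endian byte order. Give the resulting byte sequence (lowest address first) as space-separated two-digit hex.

FE F4 B8 AD DA 01 42 BE

Two's complement of -75232236932087106 in 64 bits: 75232236932087106 = 0x010B475225FEBD42; invert → 0xFEF4B8ADDA0142BD; add 1 → 0xFEF4B8ADDA0142BE.
Split into bytes (most-significant first): FE F4 B8 AD DA 01 42 BE.
In big-endian order the high byte comes first in memory.
So the memory order matches the most-significant-first order: FE F4 B8 AD DA 01 42 BE.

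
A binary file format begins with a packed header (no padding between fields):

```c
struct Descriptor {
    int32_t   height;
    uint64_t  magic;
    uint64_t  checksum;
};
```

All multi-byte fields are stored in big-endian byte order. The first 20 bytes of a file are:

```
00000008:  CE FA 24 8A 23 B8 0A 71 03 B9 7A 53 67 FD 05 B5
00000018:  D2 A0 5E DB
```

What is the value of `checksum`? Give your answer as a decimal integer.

`checksum` follows `height` (4 B), `magic` (8 B), so it starts at offset 4 + 8 = 12 and occupies 8 bytes.
Bytes at offsets 12..19: 67 FD 05 B5 D2 A0 5E DB.
Big-endian: lowest address holds the most-significant byte.
The bytes are already most-significant first: 0x67FD05B5D2A05EDB.
0x67FD05B5D2A05EDB = 7493151633495318235.

7493151633495318235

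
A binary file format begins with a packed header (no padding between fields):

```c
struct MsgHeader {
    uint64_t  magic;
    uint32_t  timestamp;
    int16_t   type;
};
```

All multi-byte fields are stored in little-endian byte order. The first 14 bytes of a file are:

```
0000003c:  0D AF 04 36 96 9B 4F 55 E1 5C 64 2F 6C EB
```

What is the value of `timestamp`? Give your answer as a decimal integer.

795106529

`timestamp` follows `magic` (8 bytes), so it starts at byte offset 8 and occupies 4 bytes.
Bytes at offsets 8..11: E1 5C 64 2F.
Little-endian: lowest address holds the least-significant byte.
Reassemble most-significant byte first: 2F 64 5C E1 → 0x2F645CE1.
0x2F645CE1 = 795106529.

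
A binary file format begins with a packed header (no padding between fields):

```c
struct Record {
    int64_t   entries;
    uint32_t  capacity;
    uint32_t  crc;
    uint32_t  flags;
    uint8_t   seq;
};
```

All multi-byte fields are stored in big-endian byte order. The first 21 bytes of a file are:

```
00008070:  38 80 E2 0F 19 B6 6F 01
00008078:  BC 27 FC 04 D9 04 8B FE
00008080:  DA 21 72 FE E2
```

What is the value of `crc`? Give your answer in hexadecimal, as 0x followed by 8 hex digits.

0xD9048BFE

`crc` follows `entries` (8 B), `capacity` (4 B), so it starts at offset 8 + 4 = 12 and occupies 4 bytes.
Bytes at offsets 12..15: D9 04 8B FE.
Big-endian stores the most-significant byte at the lowest address.
The bytes are already most-significant first: 0xD9048BFE.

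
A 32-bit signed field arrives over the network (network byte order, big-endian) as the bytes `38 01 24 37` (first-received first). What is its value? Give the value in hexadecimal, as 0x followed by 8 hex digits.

0x38012437

In big-endian order the high byte comes first in memory.
The bytes are already most-significant first: 0x38012437.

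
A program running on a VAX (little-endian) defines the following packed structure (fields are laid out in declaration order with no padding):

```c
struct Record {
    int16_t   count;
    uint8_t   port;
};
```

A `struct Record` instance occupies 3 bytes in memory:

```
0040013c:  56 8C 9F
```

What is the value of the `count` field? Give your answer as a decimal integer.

`count` is the first field, at byte offset 0, occupying 2 bytes.
Bytes at offsets 0..1: 56 8C.
In little-endian order the low byte comes first in memory.
Reassemble most-significant byte first: 8C 56 → 0x8C56.
Top bit is set, so as a signed 16-bit value this is 0x8C56 − 2^16 = -29610.

-29610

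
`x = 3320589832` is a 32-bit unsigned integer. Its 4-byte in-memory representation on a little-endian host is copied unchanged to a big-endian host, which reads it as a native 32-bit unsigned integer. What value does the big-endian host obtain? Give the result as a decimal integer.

3320589832 in 32-bit hexadecimal is 0xC5EC2E08.
Stored little-endian, the bytes at ascending addresses are 08 2E EC C5.
Read back as big-endian, the last byte is least significant, giving 0x082EECC5.
0x082EECC5 = 137292997.

137292997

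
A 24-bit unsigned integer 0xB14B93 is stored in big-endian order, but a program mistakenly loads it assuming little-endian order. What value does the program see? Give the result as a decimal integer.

Stored big-endian, the bytes at ascending addresses are B1 4B 93.
Read back as little-endian, the first byte is least significant, giving 0x934BB1.
0x934BB1 = 9653169.

9653169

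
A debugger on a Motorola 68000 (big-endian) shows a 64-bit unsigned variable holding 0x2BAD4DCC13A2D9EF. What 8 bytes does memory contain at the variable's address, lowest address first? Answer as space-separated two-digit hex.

Split into bytes (most-significant first): 2B AD 4D CC 13 A2 D9 EF.
In big-endian order the high byte comes first in memory.
So the memory order matches the most-significant-first order: 2B AD 4D CC 13 A2 D9 EF.

2B AD 4D CC 13 A2 D9 EF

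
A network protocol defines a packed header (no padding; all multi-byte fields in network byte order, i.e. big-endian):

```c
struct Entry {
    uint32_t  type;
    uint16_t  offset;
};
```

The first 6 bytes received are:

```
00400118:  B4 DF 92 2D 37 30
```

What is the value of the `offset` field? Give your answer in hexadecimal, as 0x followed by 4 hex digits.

0x3730

`offset` follows `type` (4 bytes), so it starts at byte offset 4 and occupies 2 bytes.
Bytes at offsets 4..5: 37 30.
In big-endian order the high byte comes first in memory.
The bytes are already most-significant first: 0x3730.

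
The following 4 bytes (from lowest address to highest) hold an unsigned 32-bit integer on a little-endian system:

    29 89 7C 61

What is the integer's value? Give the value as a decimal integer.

1635551529

Little-endian stores the least-significant byte at the lowest address.
Reassemble most-significant byte first: 61 7C 89 29 → 0x617C8929.
0x617C8929 = 1635551529.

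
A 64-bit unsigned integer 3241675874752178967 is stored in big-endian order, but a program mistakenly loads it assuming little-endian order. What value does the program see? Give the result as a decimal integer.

3241675874752178967 in 64-bit hexadecimal is 0x2CFCBF086F8EAB17.
Stored big-endian, the bytes at ascending addresses are 2C FC BF 08 6F 8E AB 17.
Read back as little-endian, the first byte is least significant, giving 0x17AB8E6F08BFFC2C.
0x17AB8E6F08BFFC2C = 1705613491429178412.

1705613491429178412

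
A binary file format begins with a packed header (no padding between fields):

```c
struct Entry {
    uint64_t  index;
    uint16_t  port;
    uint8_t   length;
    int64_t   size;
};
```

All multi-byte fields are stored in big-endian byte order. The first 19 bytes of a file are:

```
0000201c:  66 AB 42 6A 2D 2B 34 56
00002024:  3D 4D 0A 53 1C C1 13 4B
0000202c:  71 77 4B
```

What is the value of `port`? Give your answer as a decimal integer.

`port` follows `index` (8 bytes), so it starts at byte offset 8 and occupies 2 bytes.
Bytes at offsets 8..9: 3D 4D.
In big-endian order the high byte comes first in memory.
The bytes are already most-significant first: 0x3D4D.
0x3D4D = 15693.

15693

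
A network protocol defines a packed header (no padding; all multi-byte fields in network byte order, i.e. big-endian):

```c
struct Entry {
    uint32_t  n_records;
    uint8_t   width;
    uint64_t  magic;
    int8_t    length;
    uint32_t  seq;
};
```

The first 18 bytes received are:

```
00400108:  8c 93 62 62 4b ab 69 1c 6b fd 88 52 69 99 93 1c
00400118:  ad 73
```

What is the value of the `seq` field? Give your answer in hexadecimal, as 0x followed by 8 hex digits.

0x931CAD73

`seq` follows `n_records` (4 B), `width` (1 B), `magic` (8 B), `length` (1 B), so it starts at offset 4 + 1 + 8 + 1 = 14 and occupies 4 bytes.
Bytes at offsets 14..17: 93 1C AD 73.
Big-endian stores the most-significant byte at the lowest address.
The bytes are already most-significant first: 0x931CAD73.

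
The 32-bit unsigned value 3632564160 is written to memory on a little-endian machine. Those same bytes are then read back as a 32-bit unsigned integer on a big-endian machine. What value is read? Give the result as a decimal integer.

3632564160 in 32-bit hexadecimal is 0xD88487C0.
Stored little-endian, the bytes at ascending addresses are C0 87 84 D8.
Read back as big-endian, the last byte is least significant, giving 0xC08784D8.
0xC08784D8 = 3230106840.

3230106840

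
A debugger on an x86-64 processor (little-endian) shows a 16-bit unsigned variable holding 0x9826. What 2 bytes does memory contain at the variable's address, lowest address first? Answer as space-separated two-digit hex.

26 98

Split into bytes (most-significant first): 98 26.
In little-endian order the low byte comes first in memory.
So at ascending addresses the bytes are 26 98.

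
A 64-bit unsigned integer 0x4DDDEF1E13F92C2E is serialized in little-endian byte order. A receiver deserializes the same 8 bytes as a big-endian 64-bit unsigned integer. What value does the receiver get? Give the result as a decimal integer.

3327308085238685005

Stored little-endian, the bytes at ascending addresses are 2E 2C F9 13 1E EF DD 4D.
Read back as big-endian, the last byte is least significant, giving 0x2E2CF9131EEFDD4D.
0x2E2CF9131EEFDD4D = 3327308085238685005.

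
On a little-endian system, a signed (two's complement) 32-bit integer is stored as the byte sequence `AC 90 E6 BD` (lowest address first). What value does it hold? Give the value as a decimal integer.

Little-endian: lowest address holds the least-significant byte.
Reassemble most-significant byte first: BD E6 90 AC → 0xBDE690AC.
Top bit is set, so as a signed 32-bit value this is 0xBDE690AC − 2^32 = -1108963156.

-1108963156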